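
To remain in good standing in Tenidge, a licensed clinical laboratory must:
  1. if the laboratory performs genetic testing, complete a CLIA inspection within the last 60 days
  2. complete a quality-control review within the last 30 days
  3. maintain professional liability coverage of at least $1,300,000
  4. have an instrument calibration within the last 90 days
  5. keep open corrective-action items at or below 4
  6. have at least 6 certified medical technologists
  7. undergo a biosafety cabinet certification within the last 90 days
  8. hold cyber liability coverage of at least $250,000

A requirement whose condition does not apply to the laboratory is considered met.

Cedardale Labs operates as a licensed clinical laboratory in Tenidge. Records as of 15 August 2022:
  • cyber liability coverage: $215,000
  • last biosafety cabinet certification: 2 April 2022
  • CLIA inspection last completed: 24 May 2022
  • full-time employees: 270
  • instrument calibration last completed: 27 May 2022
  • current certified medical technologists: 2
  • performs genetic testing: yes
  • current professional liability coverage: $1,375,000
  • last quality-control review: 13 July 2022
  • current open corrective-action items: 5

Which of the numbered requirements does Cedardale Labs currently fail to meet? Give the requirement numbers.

1. condition 'performs genetic testing' holds; CLIA inspection 83 days ago vs limit 60 → not met
2. quality-control review 33 days ago vs limit 30 → not met
3. professional liability coverage $1,375,000 ≥ $1,300,000 → met
4. instrument calibration 80 days ago vs limit 90 → met
5. open corrective-action items 5 > 4 → not met
6. certified medical technologists 2 < 6 → not met
7. biosafety cabinet certification 135 days ago vs limit 90 → not met
8. cyber liability coverage $215,000 < $250,000 → not met
Not met: 1, 2, 5, 6, 7, 8

1, 2, 5, 6, 7, 8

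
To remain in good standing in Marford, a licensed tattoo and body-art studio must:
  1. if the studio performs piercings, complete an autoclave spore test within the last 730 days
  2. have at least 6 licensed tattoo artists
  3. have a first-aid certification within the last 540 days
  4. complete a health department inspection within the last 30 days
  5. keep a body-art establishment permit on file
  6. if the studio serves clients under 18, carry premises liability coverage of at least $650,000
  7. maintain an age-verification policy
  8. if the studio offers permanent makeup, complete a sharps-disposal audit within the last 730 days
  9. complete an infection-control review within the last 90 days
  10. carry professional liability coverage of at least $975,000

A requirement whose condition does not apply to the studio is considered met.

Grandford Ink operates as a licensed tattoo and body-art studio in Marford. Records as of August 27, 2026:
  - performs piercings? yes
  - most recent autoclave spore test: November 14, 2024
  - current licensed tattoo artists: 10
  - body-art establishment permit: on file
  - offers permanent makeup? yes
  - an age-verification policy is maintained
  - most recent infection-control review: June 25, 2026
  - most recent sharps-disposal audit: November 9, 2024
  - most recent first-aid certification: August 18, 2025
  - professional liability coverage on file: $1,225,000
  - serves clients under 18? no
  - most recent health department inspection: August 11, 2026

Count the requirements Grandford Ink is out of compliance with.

0

1. condition 'performs piercings' holds; autoclave spore test 651 days ago vs limit 730 → met
2. licensed tattoo artists 10 ≥ 6 → met
3. first-aid certification 374 days ago vs limit 540 → met
4. health department inspection 16 days ago vs limit 30 → met
5. body-art establishment permit present → met
6. condition 'serves clients under 18' does not hold → requirement n/a → met
7. age-verification policy present → met
8. condition 'offers permanent makeup' holds; sharps-disposal audit 656 days ago vs limit 730 → met
9. infection-control review 63 days ago vs limit 90 → met
10. professional liability coverage $1,225,000 ≥ $975,000 → met
Not met: 0 of 10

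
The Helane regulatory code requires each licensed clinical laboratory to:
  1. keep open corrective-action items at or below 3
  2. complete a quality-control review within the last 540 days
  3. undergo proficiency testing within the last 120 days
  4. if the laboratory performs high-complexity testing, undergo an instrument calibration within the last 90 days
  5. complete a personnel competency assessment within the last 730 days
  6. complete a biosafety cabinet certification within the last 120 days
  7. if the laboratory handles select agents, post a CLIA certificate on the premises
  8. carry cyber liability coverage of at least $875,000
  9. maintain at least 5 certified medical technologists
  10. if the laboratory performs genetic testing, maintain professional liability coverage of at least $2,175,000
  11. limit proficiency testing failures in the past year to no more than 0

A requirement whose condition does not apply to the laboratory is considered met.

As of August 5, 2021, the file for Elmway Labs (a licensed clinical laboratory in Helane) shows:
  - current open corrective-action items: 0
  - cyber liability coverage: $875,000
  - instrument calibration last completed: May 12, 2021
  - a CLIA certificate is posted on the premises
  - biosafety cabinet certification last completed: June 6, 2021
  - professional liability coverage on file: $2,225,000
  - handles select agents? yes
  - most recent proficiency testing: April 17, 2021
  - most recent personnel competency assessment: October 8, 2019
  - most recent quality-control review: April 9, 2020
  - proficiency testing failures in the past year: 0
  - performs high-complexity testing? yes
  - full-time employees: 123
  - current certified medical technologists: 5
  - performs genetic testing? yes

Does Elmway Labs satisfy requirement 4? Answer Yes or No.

4. condition 'performs high-complexity testing' holds; instrument calibration 85 days ago vs limit 90 → met

Yes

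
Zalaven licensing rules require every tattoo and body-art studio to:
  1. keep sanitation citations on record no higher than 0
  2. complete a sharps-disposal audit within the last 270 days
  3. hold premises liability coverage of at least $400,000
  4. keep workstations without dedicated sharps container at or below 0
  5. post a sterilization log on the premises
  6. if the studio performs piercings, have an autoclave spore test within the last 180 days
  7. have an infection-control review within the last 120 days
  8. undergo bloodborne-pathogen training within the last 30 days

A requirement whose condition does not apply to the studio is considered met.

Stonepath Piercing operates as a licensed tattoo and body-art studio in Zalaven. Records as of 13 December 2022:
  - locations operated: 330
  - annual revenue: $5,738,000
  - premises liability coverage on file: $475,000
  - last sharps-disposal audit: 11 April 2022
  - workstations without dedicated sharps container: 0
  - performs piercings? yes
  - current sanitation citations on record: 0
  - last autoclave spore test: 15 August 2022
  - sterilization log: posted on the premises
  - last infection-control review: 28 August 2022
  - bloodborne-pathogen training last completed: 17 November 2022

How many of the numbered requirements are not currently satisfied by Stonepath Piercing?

0

1. sanitation citations on record 0 ≤ 0 → met
2. sharps-disposal audit 246 days ago vs limit 270 → met
3. premises liability coverage $475,000 ≥ $400,000 → met
4. workstations without dedicated sharps container 0 ≤ 0 → met
5. sterilization log present → met
6. condition 'performs piercings' holds; autoclave spore test 120 days ago vs limit 180 → met
7. infection-control review 107 days ago vs limit 120 → met
8. bloodborne-pathogen training 26 days ago vs limit 30 → met
Not met: 0 of 8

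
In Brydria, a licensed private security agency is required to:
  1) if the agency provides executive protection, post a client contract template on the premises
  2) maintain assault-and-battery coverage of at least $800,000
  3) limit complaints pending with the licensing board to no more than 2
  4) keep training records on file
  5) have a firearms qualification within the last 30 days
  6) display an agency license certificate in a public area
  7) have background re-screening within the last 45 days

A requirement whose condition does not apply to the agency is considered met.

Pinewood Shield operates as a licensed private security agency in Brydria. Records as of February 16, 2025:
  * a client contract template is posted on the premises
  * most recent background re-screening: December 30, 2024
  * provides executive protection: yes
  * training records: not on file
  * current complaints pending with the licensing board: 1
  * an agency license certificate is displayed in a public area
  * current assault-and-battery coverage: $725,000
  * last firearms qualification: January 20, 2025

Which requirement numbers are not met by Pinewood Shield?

2, 4, 7

1. condition 'provides executive protection' holds; client contract template present → met
2. assault-and-battery coverage $725,000 < $800,000 → not met
3. complaints pending with the licensing board 1 ≤ 2 → met
4. training records absent → not met
5. firearms qualification 27 days ago vs limit 30 → met
6. agency license certificate present → met
7. background re-screening 48 days ago vs limit 45 → not met
Not met: 2, 4, 7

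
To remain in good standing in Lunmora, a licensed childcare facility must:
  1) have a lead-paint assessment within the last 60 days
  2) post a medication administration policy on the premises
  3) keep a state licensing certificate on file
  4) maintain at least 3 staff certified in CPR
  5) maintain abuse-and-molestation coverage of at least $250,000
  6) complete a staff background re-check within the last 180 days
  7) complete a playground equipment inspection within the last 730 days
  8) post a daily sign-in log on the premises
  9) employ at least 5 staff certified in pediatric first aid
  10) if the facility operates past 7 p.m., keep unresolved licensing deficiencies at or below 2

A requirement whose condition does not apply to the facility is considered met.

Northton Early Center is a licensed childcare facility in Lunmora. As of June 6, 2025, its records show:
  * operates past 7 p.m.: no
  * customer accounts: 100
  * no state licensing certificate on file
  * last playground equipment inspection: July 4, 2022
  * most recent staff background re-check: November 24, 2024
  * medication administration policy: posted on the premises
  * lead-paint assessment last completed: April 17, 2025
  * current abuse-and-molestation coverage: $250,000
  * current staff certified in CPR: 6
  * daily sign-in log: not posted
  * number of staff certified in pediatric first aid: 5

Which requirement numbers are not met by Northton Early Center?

3, 6, 7, 8

1. lead-paint assessment 50 days ago vs limit 60 → met
2. medication administration policy present → met
3. state licensing certificate absent → not met
4. staff certified in CPR 6 ≥ 3 → met
5. abuse-and-molestation coverage $250,000 ≥ $250,000 → met
6. staff background re-check 194 days ago vs limit 180 → not met
7. playground equipment inspection 1068 days ago vs limit 730 → not met
8. daily sign-in log absent → not met
9. staff certified in pediatric first aid 5 ≥ 5 → met
10. condition 'operates past 7 p.m.' does not hold → requirement n/a → met
Not met: 3, 6, 7, 8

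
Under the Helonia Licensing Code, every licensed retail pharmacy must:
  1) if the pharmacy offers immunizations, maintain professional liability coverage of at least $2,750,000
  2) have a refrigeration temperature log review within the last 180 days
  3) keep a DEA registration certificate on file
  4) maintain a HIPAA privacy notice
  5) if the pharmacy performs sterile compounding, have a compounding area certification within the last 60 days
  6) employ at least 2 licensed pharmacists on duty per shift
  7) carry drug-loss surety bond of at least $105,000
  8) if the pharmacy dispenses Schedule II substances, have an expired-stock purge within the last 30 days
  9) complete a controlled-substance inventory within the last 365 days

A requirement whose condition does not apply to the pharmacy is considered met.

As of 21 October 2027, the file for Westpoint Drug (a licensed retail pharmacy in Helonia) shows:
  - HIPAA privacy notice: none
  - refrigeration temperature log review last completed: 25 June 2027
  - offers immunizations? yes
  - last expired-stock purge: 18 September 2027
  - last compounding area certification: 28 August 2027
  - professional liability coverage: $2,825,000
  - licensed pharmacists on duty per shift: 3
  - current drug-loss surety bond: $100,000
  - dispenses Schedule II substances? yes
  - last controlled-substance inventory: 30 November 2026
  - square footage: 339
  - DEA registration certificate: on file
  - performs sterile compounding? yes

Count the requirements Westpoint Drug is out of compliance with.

3

1. condition 'offers immunizations' holds; professional liability coverage $2,825,000 ≥ $2,750,000 → met
2. refrigeration temperature log review 118 days ago vs limit 180 → met
3. DEA registration certificate present → met
4. HIPAA privacy notice absent → not met
5. condition 'performs sterile compounding' holds; compounding area certification 54 days ago vs limit 60 → met
6. licensed pharmacists on duty per shift 3 ≥ 2 → met
7. drug-loss surety bond $100,000 < $105,000 → not met
8. condition 'dispenses Schedule II substances' holds; expired-stock purge 33 days ago vs limit 30 → not met
9. controlled-substance inventory 325 days ago vs limit 365 → met
Not met: 3 of 9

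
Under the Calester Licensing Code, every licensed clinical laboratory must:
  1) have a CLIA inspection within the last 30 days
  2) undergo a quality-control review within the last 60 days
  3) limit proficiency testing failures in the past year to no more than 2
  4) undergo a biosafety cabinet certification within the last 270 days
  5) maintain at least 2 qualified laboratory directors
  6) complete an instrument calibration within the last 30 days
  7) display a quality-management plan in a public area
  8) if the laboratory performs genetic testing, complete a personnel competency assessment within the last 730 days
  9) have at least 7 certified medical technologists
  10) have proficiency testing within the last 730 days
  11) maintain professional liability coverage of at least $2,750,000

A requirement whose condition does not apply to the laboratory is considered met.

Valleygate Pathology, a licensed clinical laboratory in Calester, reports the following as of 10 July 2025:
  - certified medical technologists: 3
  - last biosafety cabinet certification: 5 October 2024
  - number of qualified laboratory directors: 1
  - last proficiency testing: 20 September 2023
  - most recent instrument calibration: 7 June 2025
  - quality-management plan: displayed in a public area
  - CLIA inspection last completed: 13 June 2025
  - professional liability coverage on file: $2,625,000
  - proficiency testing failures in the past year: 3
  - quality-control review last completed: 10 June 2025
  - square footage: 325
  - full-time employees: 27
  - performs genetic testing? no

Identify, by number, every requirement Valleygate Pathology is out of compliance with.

3, 4, 5, 6, 9, 11

1. CLIA inspection 27 days ago vs limit 30 → met
2. quality-control review 30 days ago vs limit 60 → met
3. proficiency testing failures in the past year 3 > 2 → not met
4. biosafety cabinet certification 278 days ago vs limit 270 → not met
5. qualified laboratory directors 1 < 2 → not met
6. instrument calibration 33 days ago vs limit 30 → not met
7. quality-management plan present → met
8. condition 'performs genetic testing' does not hold → requirement n/a → met
9. certified medical technologists 3 < 7 → not met
10. proficiency testing 659 days ago vs limit 730 → met
11. professional liability coverage $2,625,000 < $2,750,000 → not met
Not met: 3, 4, 5, 6, 9, 11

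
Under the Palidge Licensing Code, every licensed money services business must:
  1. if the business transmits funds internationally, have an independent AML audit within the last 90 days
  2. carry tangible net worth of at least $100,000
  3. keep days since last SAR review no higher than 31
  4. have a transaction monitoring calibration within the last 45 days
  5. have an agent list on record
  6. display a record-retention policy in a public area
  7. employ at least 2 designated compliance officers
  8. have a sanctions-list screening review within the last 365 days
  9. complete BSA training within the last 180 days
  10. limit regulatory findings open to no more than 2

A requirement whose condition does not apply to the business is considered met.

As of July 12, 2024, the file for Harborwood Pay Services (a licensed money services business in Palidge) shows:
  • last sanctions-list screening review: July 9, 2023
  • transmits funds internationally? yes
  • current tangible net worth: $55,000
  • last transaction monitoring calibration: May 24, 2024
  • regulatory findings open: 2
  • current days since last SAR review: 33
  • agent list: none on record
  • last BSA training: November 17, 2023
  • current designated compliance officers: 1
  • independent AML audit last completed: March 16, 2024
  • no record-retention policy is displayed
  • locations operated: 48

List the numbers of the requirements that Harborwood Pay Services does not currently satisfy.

1. condition 'transmits funds internationally' holds; independent AML audit 118 days ago vs limit 90 → not met
2. tangible net worth $55,000 < $100,000 → not met
3. days since last SAR review 33 > 31 → not met
4. transaction monitoring calibration 49 days ago vs limit 45 → not met
5. agent list absent → not met
6. record-retention policy absent → not met
7. designated compliance officers 1 < 2 → not met
8. sanctions-list screening review 369 days ago vs limit 365 → not met
9. BSA training 238 days ago vs limit 180 → not met
10. regulatory findings open 2 ≤ 2 → met
Not met: 1, 2, 3, 4, 5, 6, 7, 8, 9

1, 2, 3, 4, 5, 6, 7, 8, 9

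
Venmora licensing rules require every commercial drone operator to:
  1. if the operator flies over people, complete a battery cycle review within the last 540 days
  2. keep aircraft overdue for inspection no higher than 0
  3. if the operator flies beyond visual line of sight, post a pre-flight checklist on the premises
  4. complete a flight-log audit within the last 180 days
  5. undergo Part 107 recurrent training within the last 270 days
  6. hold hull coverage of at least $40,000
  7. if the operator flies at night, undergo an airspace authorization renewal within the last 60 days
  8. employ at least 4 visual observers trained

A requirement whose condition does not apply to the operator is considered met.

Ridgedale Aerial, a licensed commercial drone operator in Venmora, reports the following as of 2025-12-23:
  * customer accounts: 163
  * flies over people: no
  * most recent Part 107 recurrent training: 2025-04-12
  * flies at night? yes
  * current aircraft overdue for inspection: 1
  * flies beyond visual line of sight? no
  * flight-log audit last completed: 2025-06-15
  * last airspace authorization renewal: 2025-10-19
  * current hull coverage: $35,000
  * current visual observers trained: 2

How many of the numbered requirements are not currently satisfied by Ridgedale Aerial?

5

1. condition 'flies over people' does not hold → requirement n/a → met
2. aircraft overdue for inspection 1 > 0 → not met
3. condition 'flies beyond visual line of sight' does not hold → requirement n/a → met
4. flight-log audit 191 days ago vs limit 180 → not met
5. Part 107 recurrent training 255 days ago vs limit 270 → met
6. hull coverage $35,000 < $40,000 → not met
7. condition 'flies at night' holds; airspace authorization renewal 65 days ago vs limit 60 → not met
8. visual observers trained 2 < 4 → not met
Not met: 5 of 8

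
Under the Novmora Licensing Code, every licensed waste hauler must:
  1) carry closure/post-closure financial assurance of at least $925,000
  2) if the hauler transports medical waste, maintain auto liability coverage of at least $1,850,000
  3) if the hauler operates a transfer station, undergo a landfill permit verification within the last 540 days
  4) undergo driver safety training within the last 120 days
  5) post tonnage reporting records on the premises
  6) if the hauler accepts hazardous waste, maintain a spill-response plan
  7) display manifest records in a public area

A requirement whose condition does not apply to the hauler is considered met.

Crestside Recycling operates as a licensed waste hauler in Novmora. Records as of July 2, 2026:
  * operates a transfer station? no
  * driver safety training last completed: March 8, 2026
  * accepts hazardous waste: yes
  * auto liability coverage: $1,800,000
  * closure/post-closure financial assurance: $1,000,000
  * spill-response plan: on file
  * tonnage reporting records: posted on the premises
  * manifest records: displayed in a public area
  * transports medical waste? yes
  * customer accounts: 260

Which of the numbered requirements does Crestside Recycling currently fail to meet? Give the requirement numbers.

1. closure/post-closure financial assurance $1,000,000 ≥ $925,000 → met
2. condition 'transports medical waste' holds; auto liability coverage $1,800,000 < $1,850,000 → not met
3. condition 'operates a transfer station' does not hold → requirement n/a → met
4. driver safety training 116 days ago vs limit 120 → met
5. tonnage reporting records present → met
6. condition 'accepts hazardous waste' holds; spill-response plan present → met
7. manifest records present → met
Not met: 2

2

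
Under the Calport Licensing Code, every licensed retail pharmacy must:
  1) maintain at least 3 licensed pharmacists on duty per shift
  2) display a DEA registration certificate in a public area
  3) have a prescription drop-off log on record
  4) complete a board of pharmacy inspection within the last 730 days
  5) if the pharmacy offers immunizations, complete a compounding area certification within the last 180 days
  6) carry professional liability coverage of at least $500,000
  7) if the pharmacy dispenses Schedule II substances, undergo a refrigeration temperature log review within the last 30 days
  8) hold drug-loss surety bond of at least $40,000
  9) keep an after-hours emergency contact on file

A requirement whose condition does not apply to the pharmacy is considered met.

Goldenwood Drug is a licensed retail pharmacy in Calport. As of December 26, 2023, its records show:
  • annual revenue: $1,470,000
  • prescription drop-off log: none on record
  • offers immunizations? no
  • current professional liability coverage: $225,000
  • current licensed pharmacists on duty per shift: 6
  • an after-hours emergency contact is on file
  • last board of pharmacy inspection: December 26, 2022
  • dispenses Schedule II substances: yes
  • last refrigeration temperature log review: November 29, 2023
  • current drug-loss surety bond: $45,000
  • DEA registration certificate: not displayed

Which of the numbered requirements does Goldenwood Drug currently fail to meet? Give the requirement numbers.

1. licensed pharmacists on duty per shift 6 ≥ 3 → met
2. DEA registration certificate absent → not met
3. prescription drop-off log absent → not met
4. board of pharmacy inspection 365 days ago vs limit 730 → met
5. condition 'offers immunizations' does not hold → requirement n/a → met
6. professional liability coverage $225,000 < $500,000 → not met
7. condition 'dispenses Schedule II substances' holds; refrigeration temperature log review 27 days ago vs limit 30 → met
8. drug-loss surety bond $45,000 ≥ $40,000 → met
9. after-hours emergency contact present → met
Not met: 2, 3, 6

2, 3, 6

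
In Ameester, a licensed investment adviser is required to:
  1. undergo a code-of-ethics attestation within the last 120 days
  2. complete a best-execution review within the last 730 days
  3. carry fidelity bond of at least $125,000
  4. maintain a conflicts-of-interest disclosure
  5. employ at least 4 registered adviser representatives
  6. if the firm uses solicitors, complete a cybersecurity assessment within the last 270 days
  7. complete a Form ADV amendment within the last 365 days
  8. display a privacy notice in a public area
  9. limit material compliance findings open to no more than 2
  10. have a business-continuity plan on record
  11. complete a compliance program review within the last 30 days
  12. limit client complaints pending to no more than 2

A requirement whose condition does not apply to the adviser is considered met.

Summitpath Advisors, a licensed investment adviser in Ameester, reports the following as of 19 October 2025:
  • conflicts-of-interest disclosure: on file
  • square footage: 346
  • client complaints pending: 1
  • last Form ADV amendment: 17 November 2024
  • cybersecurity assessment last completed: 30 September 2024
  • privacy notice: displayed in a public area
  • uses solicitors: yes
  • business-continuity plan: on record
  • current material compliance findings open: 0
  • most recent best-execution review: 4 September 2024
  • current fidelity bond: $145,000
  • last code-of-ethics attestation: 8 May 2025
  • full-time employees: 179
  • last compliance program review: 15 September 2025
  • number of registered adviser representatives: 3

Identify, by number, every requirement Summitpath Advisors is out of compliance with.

1. code-of-ethics attestation 164 days ago vs limit 120 → not met
2. best-execution review 410 days ago vs limit 730 → met
3. fidelity bond $145,000 ≥ $125,000 → met
4. conflicts-of-interest disclosure present → met
5. registered adviser representatives 3 < 4 → not met
6. condition 'uses solicitors' holds; cybersecurity assessment 384 days ago vs limit 270 → not met
7. Form ADV amendment 336 days ago vs limit 365 → met
8. privacy notice present → met
9. material compliance findings open 0 ≤ 2 → met
10. business-continuity plan present → met
11. compliance program review 34 days ago vs limit 30 → not met
12. client complaints pending 1 ≤ 2 → met
Not met: 1, 5, 6, 11

1, 5, 6, 11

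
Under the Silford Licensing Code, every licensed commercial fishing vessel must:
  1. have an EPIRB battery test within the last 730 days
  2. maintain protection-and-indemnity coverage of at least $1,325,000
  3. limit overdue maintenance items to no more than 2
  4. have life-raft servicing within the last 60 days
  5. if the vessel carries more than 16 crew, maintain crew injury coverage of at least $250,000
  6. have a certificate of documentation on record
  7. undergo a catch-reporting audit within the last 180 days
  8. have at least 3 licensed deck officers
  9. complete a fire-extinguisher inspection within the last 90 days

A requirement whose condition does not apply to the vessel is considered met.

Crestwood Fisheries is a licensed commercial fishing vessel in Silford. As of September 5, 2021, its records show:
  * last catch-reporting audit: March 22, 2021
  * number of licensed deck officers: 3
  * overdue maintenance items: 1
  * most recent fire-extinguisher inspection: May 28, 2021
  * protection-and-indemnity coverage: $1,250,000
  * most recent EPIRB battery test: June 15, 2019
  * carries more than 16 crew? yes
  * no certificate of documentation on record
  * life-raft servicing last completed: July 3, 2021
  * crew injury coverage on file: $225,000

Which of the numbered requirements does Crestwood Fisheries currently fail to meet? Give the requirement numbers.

1. EPIRB battery test 813 days ago vs limit 730 → not met
2. protection-and-indemnity coverage $1,250,000 < $1,325,000 → not met
3. overdue maintenance items 1 ≤ 2 → met
4. life-raft servicing 64 days ago vs limit 60 → not met
5. condition 'carries more than 16 crew' holds; crew injury coverage $225,000 < $250,000 → not met
6. certificate of documentation absent → not met
7. catch-reporting audit 167 days ago vs limit 180 → met
8. licensed deck officers 3 ≥ 3 → met
9. fire-extinguisher inspection 100 days ago vs limit 90 → not met
Not met: 1, 2, 4, 5, 6, 9

1, 2, 4, 5, 6, 9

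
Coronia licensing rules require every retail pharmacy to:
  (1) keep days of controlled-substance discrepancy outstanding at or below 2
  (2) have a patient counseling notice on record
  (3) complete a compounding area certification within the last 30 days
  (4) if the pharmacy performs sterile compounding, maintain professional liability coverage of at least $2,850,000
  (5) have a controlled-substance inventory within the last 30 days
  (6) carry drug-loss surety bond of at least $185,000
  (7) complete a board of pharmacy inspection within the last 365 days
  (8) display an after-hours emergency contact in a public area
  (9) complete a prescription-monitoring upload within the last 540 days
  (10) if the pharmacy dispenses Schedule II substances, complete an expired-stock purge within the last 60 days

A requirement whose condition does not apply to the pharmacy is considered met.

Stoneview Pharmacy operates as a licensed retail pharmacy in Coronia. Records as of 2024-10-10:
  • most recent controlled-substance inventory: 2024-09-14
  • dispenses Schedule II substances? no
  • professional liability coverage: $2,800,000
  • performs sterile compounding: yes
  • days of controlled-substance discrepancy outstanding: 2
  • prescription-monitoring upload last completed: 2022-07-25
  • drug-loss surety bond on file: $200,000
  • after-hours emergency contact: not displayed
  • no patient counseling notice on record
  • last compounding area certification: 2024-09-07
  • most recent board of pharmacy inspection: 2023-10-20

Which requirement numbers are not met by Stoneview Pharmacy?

2, 3, 4, 8, 9

1. days of controlled-substance discrepancy outstanding 2 ≤ 2 → met
2. patient counseling notice absent → not met
3. compounding area certification 33 days ago vs limit 30 → not met
4. condition 'performs sterile compounding' holds; professional liability coverage $2,800,000 < $2,850,000 → not met
5. controlled-substance inventory 26 days ago vs limit 30 → met
6. drug-loss surety bond $200,000 ≥ $185,000 → met
7. board of pharmacy inspection 356 days ago vs limit 365 → met
8. after-hours emergency contact absent → not met
9. prescription-monitoring upload 808 days ago vs limit 540 → not met
10. condition 'dispenses Schedule II substances' does not hold → requirement n/a → met
Not met: 2, 3, 4, 8, 9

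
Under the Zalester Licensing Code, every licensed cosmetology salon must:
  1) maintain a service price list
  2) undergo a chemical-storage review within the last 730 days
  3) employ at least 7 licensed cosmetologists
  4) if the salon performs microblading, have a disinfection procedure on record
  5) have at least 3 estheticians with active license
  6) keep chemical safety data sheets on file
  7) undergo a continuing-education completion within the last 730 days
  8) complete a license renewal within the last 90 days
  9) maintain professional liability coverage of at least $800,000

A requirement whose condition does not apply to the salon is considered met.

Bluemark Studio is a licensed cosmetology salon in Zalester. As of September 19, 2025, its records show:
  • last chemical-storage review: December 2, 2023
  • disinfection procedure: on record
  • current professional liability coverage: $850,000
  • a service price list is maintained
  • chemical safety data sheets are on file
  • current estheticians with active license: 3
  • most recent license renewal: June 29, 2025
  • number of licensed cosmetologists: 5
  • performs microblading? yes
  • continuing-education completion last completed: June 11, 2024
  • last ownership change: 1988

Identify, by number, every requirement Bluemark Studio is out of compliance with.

1. service price list present → met
2. chemical-storage review 657 days ago vs limit 730 → met
3. licensed cosmetologists 5 < 7 → not met
4. condition 'performs microblading' holds; disinfection procedure present → met
5. estheticians with active license 3 ≥ 3 → met
6. chemical safety data sheets present → met
7. continuing-education completion 465 days ago vs limit 730 → met
8. license renewal 82 days ago vs limit 90 → met
9. professional liability coverage $850,000 ≥ $800,000 → met
Not met: 3

3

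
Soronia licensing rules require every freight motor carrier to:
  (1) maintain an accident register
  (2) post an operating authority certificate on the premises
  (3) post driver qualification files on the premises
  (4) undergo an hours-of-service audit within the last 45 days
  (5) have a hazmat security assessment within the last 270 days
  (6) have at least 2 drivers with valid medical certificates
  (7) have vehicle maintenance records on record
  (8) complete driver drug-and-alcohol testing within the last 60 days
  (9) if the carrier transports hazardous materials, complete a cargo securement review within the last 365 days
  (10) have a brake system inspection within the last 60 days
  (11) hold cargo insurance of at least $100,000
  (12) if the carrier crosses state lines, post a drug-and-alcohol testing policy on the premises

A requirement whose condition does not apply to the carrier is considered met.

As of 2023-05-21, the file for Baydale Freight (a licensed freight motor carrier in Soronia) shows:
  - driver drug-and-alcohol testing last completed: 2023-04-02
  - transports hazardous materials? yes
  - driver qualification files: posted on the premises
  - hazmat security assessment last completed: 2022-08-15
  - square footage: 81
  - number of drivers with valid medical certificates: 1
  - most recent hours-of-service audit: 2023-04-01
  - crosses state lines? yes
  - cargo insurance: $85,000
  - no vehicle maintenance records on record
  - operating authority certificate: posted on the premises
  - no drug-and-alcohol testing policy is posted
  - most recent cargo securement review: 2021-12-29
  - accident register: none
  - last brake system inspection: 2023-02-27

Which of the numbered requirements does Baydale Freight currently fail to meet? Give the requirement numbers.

1. accident register absent → not met
2. operating authority certificate present → met
3. driver qualification files present → met
4. hours-of-service audit 50 days ago vs limit 45 → not met
5. hazmat security assessment 279 days ago vs limit 270 → not met
6. drivers with valid medical certificates 1 < 2 → not met
7. vehicle maintenance records absent → not met
8. driver drug-and-alcohol testing 49 days ago vs limit 60 → met
9. condition 'transports hazardous materials' holds; cargo securement review 508 days ago vs limit 365 → not met
10. brake system inspection 83 days ago vs limit 60 → not met
11. cargo insurance $85,000 < $100,000 → not met
12. condition 'crosses state lines' holds; drug-and-alcohol testing policy absent → not met
Not met: 1, 4, 5, 6, 7, 9, 10, 11, 12

1, 4, 5, 6, 7, 9, 10, 11, 12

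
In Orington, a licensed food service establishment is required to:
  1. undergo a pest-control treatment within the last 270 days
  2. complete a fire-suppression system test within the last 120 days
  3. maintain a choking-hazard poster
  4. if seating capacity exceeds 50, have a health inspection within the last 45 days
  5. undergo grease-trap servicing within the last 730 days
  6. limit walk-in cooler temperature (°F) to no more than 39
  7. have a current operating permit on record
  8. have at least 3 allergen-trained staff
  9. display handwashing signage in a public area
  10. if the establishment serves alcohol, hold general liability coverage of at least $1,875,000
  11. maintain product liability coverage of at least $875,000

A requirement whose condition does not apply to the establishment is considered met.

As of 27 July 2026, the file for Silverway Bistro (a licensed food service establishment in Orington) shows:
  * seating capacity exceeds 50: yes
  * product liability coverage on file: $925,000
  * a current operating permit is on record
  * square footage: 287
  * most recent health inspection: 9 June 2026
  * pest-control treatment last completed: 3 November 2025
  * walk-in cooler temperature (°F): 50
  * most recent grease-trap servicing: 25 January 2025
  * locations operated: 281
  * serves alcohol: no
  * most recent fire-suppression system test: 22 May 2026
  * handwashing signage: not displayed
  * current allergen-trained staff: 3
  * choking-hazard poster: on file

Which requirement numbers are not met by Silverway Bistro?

1. pest-control treatment 266 days ago vs limit 270 → met
2. fire-suppression system test 66 days ago vs limit 120 → met
3. choking-hazard poster present → met
4. condition 'seating capacity exceeds 50' holds; health inspection 48 days ago vs limit 45 → not met
5. grease-trap servicing 548 days ago vs limit 730 → met
6. walk-in cooler temperature (°F) 50 > 39 → not met
7. current operating permit present → met
8. allergen-trained staff 3 ≥ 3 → met
9. handwashing signage absent → not met
10. condition 'serves alcohol' does not hold → requirement n/a → met
11. product liability coverage $925,000 ≥ $875,000 → met
Not met: 4, 6, 9

4, 6, 9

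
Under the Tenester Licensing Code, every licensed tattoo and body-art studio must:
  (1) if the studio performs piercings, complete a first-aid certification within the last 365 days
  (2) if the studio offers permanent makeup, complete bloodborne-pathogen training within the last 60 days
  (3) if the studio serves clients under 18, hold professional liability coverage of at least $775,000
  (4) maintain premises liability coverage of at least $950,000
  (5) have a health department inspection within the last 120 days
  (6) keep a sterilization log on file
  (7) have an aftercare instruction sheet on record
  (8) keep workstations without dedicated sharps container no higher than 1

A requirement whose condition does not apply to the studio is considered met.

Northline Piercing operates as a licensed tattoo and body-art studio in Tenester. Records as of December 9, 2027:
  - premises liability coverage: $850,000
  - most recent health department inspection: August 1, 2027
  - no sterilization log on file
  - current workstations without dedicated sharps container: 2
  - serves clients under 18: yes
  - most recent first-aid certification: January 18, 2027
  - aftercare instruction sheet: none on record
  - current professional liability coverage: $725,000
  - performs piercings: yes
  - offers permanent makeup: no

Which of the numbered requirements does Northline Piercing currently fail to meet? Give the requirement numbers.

1. condition 'performs piercings' holds; first-aid certification 325 days ago vs limit 365 → met
2. condition 'offers permanent makeup' does not hold → requirement n/a → met
3. condition 'serves clients under 18' holds; professional liability coverage $725,000 < $775,000 → not met
4. premises liability coverage $850,000 < $950,000 → not met
5. health department inspection 130 days ago vs limit 120 → not met
6. sterilization log absent → not met
7. aftercare instruction sheet absent → not met
8. workstations without dedicated sharps container 2 > 1 → not met
Not met: 3, 4, 5, 6, 7, 8

3, 4, 5, 6, 7, 8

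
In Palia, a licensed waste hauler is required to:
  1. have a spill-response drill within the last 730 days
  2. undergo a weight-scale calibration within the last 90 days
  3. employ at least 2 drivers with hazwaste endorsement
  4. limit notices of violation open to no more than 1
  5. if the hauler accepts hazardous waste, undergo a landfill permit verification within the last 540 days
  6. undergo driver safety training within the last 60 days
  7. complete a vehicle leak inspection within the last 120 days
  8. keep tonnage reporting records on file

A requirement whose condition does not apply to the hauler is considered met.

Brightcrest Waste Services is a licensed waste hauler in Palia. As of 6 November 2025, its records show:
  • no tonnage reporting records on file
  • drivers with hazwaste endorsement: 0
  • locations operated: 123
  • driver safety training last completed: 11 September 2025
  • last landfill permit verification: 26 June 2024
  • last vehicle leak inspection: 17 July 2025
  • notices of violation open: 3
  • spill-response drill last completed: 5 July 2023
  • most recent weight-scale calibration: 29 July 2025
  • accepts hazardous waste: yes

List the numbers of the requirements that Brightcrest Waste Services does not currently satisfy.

1, 2, 3, 4, 8

1. spill-response drill 855 days ago vs limit 730 → not met
2. weight-scale calibration 100 days ago vs limit 90 → not met
3. drivers with hazwaste endorsement 0 < 2 → not met
4. notices of violation open 3 > 1 → not met
5. condition 'accepts hazardous waste' holds; landfill permit verification 498 days ago vs limit 540 → met
6. driver safety training 56 days ago vs limit 60 → met
7. vehicle leak inspection 112 days ago vs limit 120 → met
8. tonnage reporting records absent → not met
Not met: 1, 2, 3, 4, 8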